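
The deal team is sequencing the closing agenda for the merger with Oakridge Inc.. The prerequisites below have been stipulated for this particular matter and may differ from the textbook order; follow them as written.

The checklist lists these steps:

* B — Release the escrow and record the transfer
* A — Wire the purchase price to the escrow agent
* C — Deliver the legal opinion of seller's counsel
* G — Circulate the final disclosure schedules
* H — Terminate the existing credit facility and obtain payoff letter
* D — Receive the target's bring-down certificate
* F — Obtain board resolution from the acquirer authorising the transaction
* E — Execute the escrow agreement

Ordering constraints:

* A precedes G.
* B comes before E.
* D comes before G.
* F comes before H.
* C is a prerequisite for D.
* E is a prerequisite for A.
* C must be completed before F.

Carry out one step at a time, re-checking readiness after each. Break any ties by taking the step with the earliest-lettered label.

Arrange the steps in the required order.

B, C, D, E, A, F, G, H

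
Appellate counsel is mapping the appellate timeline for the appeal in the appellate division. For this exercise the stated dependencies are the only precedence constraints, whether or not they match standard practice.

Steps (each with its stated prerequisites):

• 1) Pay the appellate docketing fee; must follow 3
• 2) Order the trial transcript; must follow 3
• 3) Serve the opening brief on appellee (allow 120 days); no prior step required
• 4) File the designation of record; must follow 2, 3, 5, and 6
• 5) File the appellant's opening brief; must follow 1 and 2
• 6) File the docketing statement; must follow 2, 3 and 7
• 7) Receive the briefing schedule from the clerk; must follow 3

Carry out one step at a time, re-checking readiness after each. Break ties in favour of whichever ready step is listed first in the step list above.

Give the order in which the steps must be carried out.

3 1 2 5 7 6 4

Only 3 has no prerequisites, so it is first.
Ready: 1, 2 and 7. 1 is listed earlier → 1.
Now 2 and 7 have their prerequisites met. 2 is listed earlier, so 2 next.
5 and 7 are both available; 5 is listed earlier → 5.
That leaves 7 as the only ready step → 7.
6 is the only step now ready → 6.
4 is the only step now ready → 4.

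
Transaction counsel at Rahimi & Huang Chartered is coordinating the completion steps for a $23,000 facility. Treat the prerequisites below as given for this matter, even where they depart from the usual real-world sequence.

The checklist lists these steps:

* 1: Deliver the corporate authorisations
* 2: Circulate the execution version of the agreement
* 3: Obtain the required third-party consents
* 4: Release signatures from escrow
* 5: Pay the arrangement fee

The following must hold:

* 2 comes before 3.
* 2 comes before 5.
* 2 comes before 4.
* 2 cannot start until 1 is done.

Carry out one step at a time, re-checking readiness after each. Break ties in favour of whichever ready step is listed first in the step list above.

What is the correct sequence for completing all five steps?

1 → 2 → 3 → 4 → 5

Only 1 has no prerequisites, so it is first.
2 is the only step now ready → 2.
Now 3, 4 and 5 have their prerequisites met. 3 is listed earlier, so 3 next.
4 and 5 are both available; 4 is listed earlier → 4.
5 is the only step now ready → 5.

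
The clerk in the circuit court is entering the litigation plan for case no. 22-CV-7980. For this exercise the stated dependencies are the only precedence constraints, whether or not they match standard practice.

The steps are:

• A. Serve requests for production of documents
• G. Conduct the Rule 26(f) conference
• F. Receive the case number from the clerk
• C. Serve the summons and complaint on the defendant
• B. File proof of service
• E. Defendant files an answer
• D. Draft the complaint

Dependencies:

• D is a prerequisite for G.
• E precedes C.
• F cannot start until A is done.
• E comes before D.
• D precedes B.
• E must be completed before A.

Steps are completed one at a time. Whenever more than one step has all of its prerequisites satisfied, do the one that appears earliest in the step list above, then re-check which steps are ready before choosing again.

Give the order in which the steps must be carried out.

E, A, F, C, D, G, B

Only E has no prerequisites, so it is first.
Ready: A, C and D. A is listed earlier → A.
F now also ready, so the ready set is {F, C, D}; F is listed earlier → F.
Now C and D have their prerequisites met. C is listed earlier, so C next.
D needed E, now all done → D.
Ready: G and B. G is listed earlier → G.
That leaves B as the only ready step → B.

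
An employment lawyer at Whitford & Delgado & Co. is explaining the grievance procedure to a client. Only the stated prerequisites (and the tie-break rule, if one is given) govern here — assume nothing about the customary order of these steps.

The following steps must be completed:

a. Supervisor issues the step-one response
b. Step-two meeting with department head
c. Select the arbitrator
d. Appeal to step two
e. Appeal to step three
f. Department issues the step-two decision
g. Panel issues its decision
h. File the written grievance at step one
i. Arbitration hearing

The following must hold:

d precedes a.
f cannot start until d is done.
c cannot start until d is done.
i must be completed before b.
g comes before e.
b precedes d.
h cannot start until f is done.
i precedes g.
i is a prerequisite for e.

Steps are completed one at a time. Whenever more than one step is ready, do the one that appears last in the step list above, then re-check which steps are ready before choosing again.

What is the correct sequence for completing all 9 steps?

i g e b d f h c a

i has no prerequisites → i first.
g and b are both available; g is listed later → g.
e now also ready, so the ready set is {e, b}; e is listed later → e.
b needed i, now all done → b.
That leaves d as the only ready step → d.
Ready: f, c and a. f is listed later → f.
h now also ready, so the ready set is {h, c, a}; h is listed later → h.
Ready: c and a. c is listed later → c.
a needed d, now all done → a.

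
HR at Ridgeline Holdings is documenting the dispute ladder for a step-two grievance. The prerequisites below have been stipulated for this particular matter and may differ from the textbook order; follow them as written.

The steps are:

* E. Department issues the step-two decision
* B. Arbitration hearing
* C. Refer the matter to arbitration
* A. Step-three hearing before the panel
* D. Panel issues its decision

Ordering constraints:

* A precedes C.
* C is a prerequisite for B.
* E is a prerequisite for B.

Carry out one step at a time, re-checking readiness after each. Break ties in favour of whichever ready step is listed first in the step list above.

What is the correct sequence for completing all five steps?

Nothing is required for E, A and D. E is listed earlier → E first.
A and D are both available; A is listed earlier → A.
C now also ready, so the ready set is {C, D}; C is listed earlier → C.
B now also ready, so the ready set is {B, D}; B is listed earlier → B.
D is the only step now ready → D.

E, A, C, B, D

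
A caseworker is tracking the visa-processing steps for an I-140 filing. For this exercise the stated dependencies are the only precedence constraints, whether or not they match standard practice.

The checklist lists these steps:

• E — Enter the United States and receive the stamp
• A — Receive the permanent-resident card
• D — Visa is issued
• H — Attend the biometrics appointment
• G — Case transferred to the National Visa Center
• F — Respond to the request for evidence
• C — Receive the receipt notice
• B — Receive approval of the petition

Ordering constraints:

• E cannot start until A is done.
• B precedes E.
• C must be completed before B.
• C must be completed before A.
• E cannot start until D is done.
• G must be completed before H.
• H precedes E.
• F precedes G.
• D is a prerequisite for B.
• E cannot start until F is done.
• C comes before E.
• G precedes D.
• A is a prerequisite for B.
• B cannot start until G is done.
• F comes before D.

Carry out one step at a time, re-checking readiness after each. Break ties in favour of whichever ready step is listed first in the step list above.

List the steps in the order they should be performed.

Nothing is required for F and C. F is listed earlier → F first.
G and C are both available; G is listed earlier → G.
Now D, H and C have their prerequisites met. D is listed earlier, so D next.
H and C are both available; H is listed earlier → H.
Next only C has its prerequisites met → C.
A is the only step now ready → A.
B needed A, D, G and C, now all done → B.
That leaves E as the only ready step → E.

F, G, D, H, C, A, B, E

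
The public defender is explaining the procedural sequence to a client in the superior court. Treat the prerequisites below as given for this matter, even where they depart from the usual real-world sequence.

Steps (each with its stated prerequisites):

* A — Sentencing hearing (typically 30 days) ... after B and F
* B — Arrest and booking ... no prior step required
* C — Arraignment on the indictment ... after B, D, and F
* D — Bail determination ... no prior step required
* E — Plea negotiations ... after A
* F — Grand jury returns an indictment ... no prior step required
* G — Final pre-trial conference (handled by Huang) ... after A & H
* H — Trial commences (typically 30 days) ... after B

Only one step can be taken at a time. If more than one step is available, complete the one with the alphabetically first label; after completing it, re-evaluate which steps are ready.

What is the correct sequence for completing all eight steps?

B → D → F → A → C → E → H → G

B, D and F have no prerequisites; B has the earlier label, so B is first.
D, F and H are all available; D has the earlier label → D.
Ready: F and H. F has the earlier label → F.
Ready: A, C and H. A has the earlier label → A.
E now also ready, so the ready set is {C, E, H}; C has the earlier label → C.
Now E and H have their prerequisites met. E has the earlier label, so E next.
H needed B, now all done → H.
That leaves G as the only ready step → G.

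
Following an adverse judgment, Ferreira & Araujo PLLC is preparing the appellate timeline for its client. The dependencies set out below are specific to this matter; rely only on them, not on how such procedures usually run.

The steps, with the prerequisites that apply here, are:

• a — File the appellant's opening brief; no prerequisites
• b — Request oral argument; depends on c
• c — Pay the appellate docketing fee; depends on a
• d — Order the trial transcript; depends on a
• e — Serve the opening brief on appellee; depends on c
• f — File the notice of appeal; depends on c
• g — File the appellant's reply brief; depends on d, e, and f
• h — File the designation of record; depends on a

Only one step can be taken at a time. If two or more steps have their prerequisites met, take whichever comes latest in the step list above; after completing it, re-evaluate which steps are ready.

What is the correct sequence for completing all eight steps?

a, h, d, c, f, e, g, b

a is the only step with nothing outstanding, so it goes first.
h, d and c are all available; h is listed later → h.
d and c are both available; d is listed later → d.
Next only c has its prerequisites met → c.
Ready: f, e and b. f is listed later → f.
Ready: e and b. e is listed later → e.
g now also ready, so the ready set is {g, b}; g is listed later → g.
That leaves b as the only ready step → b.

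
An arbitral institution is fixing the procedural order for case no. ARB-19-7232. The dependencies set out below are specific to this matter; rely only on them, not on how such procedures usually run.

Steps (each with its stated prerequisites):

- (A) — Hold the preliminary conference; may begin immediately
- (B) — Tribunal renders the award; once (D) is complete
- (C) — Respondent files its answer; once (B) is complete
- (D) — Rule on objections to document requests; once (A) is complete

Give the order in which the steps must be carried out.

(A), (D), (B), (C)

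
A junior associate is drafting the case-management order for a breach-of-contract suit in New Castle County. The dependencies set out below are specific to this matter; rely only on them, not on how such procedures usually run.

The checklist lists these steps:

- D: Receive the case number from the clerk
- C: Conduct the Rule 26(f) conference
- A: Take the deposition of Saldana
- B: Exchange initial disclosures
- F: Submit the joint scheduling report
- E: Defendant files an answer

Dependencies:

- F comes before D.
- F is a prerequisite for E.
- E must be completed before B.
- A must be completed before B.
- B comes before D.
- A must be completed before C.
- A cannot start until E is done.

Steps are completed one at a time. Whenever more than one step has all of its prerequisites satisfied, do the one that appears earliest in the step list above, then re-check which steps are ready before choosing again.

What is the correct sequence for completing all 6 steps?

F is the only step with nothing outstanding, so it goes first.
That leaves E as the only ready step → E.
That leaves A as the only ready step → A.
Now C and B have their prerequisites met. C is listed earlier, so C next.
Next only B has its prerequisites met → B.
That leaves D as the only ready step → D.

F → E → A → C → B → D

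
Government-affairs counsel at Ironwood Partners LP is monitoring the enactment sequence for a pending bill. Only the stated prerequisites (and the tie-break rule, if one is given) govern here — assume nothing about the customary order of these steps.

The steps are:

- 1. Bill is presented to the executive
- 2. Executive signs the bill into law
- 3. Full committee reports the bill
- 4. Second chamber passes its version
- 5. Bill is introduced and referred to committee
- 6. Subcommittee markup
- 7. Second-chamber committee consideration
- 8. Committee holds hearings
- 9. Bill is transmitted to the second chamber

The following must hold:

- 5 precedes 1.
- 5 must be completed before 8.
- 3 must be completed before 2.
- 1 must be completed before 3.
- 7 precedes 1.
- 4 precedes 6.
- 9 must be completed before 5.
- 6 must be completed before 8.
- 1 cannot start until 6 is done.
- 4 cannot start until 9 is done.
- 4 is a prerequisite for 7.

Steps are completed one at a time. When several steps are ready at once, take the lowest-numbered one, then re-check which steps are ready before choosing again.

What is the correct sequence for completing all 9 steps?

9, 4, 5, 6, 7, 1, 3, 2, 8

9 is the only step with nothing outstanding, so it goes first.
Now 4 and 5 have their prerequisites met. 4 has the earlier label, so 4 next.
Now 5, 6 and 7 have their prerequisites met. 5 has the earlier label, so 5 next.
6 and 7 are both available; 6 has the earlier label → 6.
Ready: 7 and 8. 7 has the earlier label → 7.
1 and 8 are both available; 1 has the earlier label → 1.
Ready: 3 and 8. 3 has the earlier label → 3.
2 now also ready, so the ready set is {2, 8}; 2 has the earlier label → 2.
Next only 8 has its prerequisites met → 8.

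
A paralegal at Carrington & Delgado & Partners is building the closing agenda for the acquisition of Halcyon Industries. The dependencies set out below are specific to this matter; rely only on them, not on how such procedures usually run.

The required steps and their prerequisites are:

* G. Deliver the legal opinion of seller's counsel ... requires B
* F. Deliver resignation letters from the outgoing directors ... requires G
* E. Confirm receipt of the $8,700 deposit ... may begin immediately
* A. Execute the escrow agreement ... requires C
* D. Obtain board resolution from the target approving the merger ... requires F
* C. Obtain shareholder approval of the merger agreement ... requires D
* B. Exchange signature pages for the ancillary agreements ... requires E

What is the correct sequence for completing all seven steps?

E, B, G, F, D, C, A

Only E has no prerequisites, so it is first.
B needed E, now all done → B.
G needed B, now all done → G.
That leaves F as the only ready step → F.
D needed F, now all done → D.
C needed D, now all done → C.
Next only A has its prerequisites met → A.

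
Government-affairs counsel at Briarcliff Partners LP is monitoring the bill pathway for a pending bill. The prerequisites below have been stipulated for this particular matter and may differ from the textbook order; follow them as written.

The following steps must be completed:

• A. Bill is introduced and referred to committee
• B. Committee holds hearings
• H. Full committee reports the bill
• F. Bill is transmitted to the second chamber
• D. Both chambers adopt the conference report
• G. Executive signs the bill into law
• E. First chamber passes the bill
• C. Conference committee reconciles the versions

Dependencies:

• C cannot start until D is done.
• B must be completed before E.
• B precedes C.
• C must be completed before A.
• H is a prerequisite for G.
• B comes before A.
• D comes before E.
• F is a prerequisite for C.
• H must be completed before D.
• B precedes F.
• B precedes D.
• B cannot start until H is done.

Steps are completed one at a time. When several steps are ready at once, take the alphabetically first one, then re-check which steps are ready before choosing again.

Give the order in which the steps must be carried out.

H → B → D → E → F → C → A → G

Only H has no prerequisites, so it is first.
Now B and G have their prerequisites met. B has the earlier label, so B next.
Ready: D, F and G. D has the earlier label → D.
E now also ready, so the ready set is {E, F, G}; E has the earlier label → E.
Now F and G have their prerequisites met. F has the earlier label, so F next.
Now C and G have their prerequisites met. C has the earlier label, so C next.
A now also ready, so the ready set is {A, G}; A has the earlier label → A.
G needed H, now all done → G.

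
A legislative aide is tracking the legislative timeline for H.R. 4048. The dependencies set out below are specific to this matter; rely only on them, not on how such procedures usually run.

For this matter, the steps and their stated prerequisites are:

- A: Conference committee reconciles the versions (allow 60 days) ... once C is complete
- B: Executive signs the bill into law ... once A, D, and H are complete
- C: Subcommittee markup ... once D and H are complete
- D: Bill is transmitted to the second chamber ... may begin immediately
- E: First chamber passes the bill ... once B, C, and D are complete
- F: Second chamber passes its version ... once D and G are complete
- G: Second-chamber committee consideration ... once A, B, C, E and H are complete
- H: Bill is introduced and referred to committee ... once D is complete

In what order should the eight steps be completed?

D H C A B E G F

Only D has no prerequisites, so it is first.
Next only H has its prerequisites met → H.
Next only C has its prerequisites met → C.
A is the only step now ready → A.
B is the only step now ready → B.
E is the only step now ready → E.
Next only G has its prerequisites met → G.
That leaves F as the only ready step → F.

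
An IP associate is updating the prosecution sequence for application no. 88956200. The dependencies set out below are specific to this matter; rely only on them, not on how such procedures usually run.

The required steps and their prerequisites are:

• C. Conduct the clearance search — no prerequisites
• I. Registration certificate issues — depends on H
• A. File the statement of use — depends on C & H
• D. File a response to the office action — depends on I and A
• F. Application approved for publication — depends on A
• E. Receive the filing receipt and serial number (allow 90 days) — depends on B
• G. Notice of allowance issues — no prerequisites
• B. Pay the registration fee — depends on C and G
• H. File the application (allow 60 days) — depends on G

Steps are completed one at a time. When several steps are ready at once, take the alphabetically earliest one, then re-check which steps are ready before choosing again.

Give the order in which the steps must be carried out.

C and G have no prerequisites; C has the earlier label, so C is first.
G is the only step now ready → G.
B and H are both available; B has the earlier label → B.
Now E and H have their prerequisites met. E has the earlier label, so E next.
That leaves H as the only ready step → H.
A and I are both available; A has the earlier label → A.
F now also ready, so the ready set is {F, I}; F has the earlier label → F.
That leaves I as the only ready step → I.
D needed A and I, now all done → D.

C, G, B, E, H, A, F, I, D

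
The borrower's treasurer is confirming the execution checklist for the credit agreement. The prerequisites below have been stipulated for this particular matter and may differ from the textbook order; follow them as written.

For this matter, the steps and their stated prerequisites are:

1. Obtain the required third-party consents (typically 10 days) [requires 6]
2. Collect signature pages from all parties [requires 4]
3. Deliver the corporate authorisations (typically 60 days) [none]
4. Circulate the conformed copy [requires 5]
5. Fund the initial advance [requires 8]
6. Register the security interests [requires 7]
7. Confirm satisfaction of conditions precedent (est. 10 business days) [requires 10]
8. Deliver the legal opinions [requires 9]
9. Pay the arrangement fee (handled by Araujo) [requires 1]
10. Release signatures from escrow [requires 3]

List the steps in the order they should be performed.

3, 10, 7, 6, 1, 9, 8, 5, 4, 2

3 has no prerequisites → 3 first.
10 is the only step now ready → 10.
7 needed 10, now all done → 7.
6 needed 7, now all done → 6.
That leaves 1 as the only ready step → 1.
9 needed 1, now all done → 9.
That leaves 8 as the only ready step → 8.
5 needed 8, now all done → 5.
4 needed 5, now all done → 4.
That leaves 2 as the only ready step → 2.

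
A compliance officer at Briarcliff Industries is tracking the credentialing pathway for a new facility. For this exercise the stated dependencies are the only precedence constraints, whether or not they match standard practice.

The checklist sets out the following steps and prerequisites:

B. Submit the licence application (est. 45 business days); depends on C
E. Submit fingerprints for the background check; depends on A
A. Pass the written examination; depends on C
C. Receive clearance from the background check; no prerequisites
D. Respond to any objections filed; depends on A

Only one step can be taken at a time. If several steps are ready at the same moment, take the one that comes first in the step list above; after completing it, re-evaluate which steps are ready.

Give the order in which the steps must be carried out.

C B A E D

C is the only step with nothing outstanding, so it goes first.
Ready: B and A. B is listed earlier → B.
A needed C, now all done → A.
Ready: E and D. E is listed earlier → E.
That leaves D as the only ready step → D.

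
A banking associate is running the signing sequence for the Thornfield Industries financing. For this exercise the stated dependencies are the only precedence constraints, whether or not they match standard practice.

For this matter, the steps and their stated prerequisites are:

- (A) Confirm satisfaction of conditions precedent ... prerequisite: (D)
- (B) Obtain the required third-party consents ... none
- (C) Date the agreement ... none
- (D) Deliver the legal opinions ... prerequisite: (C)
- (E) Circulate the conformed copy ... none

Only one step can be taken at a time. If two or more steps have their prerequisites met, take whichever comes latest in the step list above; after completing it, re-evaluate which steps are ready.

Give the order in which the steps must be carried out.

(E), (C) and (B) have no prerequisites; (E) is listed later, so (E) is first.
(C) and (B) are both available; (C) is listed later → (C).
Ready: (D) and (B). (D) is listed later → (D).
(B) and (A) are both available; (B) is listed later → (B).
Next only (A) has its prerequisites met → (A).

(E) (C) (D) (B) (A)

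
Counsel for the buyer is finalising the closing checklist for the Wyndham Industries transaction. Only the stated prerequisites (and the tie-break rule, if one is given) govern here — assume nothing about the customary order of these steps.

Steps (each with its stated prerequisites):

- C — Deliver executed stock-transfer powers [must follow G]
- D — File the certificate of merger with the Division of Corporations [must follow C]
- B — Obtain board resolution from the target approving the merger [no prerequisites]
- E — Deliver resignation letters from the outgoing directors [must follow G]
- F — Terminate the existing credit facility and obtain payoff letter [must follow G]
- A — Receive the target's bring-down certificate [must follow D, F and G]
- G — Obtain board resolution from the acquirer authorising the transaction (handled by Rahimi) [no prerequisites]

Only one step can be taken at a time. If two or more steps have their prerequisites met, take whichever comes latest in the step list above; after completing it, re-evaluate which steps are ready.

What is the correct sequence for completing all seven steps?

G and B have no prerequisites; G is listed later, so G is first.
F, E and C now also ready, so the ready set is {F, E, B, C}; F is listed later → F.
Now E, B and C have their prerequisites met. E is listed later, so E next.
Now B and C have their prerequisites met. B is listed later, so B next.
C needed G, now all done → C.
D needed C, now all done → D.
That leaves A as the only ready step → A.

G → F → E → B → C → D → A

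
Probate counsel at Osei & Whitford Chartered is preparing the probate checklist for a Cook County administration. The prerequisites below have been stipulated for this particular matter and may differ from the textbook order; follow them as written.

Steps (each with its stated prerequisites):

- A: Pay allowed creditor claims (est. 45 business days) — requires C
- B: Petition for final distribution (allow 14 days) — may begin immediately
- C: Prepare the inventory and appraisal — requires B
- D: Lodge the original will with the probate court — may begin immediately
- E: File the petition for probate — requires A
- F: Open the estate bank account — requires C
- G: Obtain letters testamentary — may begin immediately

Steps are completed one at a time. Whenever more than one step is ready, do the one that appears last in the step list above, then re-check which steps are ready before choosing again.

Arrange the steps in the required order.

G, D and B have no prerequisites; G is listed later, so G is first.
Ready: D and B. D is listed later → D.
B is the only step now ready → B.
Next only C has its prerequisites met → C.
Ready: F and A. F is listed later → F.
Next only A has its prerequisites met → A.
That leaves E as the only ready step → E.

G → D → B → C → F → A → E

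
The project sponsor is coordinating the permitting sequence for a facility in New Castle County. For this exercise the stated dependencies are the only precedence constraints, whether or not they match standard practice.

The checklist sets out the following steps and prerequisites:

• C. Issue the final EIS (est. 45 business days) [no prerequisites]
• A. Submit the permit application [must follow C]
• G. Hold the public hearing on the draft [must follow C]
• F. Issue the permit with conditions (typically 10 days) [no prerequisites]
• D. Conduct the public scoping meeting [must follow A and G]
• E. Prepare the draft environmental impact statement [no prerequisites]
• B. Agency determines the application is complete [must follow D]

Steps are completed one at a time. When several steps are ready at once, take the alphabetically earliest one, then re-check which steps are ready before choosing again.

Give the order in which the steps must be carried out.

C, E and F have no prerequisites; C has the earlier label, so C is first.
A and G now also ready, so the ready set is {A, E, F, G}; A has the earlier label → A.
Ready: E, F and G. E has the earlier label → E.
Ready: F and G. F has the earlier label → F.
That leaves G as the only ready step → G.
D is the only step now ready → D.
B is the only step now ready → B.

C → A → E → F → G → D → B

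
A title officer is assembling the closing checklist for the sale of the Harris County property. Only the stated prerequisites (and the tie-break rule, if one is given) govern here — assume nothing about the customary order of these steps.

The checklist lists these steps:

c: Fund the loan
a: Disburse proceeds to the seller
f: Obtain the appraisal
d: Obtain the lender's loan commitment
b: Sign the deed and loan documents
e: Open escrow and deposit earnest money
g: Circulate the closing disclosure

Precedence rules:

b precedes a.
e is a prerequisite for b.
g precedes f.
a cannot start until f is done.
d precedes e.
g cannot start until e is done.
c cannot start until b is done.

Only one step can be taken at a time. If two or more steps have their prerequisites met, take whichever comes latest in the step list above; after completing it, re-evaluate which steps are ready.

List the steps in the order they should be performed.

d is the only step with nothing outstanding, so it goes first.
Next only e has its prerequisites met → e.
g and b are both available; g is listed later → g.
Now b and f have their prerequisites met. b is listed later, so b next.
c now also ready, so the ready set is {f, c}; f is listed later → f.
a now also ready, so the ready set is {a, c}; a is listed later → a.
c needed b, now all done → c.

d, e, g, b, f, a, c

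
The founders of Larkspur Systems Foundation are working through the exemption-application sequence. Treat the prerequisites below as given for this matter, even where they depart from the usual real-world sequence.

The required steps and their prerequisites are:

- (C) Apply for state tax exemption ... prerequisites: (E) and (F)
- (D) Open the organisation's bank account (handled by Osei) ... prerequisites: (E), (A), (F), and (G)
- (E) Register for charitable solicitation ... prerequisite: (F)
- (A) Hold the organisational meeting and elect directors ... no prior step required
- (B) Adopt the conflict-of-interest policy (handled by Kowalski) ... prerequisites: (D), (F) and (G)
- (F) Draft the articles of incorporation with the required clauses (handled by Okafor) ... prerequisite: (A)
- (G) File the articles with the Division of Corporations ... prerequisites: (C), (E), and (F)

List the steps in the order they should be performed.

(A) has no prerequisites → (A) first.
(F) is the only step now ready → (F).
(E) is the only step now ready → (E).
(C) needed (E) and (F), now all done → (C).
(G) needed (C), (E) and (F), now all done → (G).
That leaves (D) as the only ready step → (D).
(B) needed (D), (F) and (G), now all done → (B).

(A) → (F) → (E) → (C) → (G) → (D) → (B)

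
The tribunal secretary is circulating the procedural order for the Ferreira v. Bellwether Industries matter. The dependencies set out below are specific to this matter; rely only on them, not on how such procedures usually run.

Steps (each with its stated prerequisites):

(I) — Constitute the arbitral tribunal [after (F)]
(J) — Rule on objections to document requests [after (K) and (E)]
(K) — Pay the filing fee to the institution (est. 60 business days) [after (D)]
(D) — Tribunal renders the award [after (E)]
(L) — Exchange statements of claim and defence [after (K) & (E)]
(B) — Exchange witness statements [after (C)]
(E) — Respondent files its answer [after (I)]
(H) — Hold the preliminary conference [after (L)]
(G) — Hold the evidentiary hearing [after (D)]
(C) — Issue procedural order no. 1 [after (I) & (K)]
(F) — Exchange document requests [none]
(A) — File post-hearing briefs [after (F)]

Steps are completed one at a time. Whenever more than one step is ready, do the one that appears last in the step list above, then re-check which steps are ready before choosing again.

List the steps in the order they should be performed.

Only (F) has no prerequisites, so it is first.
Now (A) and (I) have their prerequisites met. (A) is listed later, so (A) next.
Next only (I) has its prerequisites met → (I).
That leaves (E) as the only ready step → (E).
Next only (D) has its prerequisites met → (D).
Ready: (G) and (K). (G) is listed later → (G).
(K) needed (D), now all done → (K).
(C), (L) and (J) are all available; (C) is listed later → (C).
Ready: (B), (L) and (J). (B) is listed later → (B).
Now (L) and (J) have their prerequisites met. (L) is listed later, so (L) next.
(H) now also ready, so the ready set is {(H), (J)}; (H) is listed later → (H).
(J) needed (E) and (K), now all done → (J).

(F) → (A) → (I) → (E) → (D) → (G) → (K) → (C) → (B) → (L) → (H) → (J)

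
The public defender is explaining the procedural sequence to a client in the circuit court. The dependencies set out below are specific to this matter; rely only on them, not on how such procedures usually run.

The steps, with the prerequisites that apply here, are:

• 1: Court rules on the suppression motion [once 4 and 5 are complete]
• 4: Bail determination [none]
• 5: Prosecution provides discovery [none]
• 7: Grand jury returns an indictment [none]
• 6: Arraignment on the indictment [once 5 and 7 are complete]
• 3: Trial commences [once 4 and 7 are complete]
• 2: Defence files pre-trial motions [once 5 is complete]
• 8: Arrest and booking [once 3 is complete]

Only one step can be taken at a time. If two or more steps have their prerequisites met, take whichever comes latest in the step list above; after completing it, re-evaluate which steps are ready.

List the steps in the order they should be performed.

7, 5 and 4 have no prerequisites; 7 is listed later, so 7 is first.
5 and 4 are both available; 5 is listed later → 5.
Ready: 2, 6 and 4. 2 is listed later → 2.
6 and 4 are both available; 6 is listed later → 6.
That leaves 4 as the only ready step → 4.
3 and 1 are both available; 3 is listed later → 3.
Now 8 and 1 have their prerequisites met. 8 is listed later, so 8 next.
Next only 1 has its prerequisites met → 1.

7, 5, 2, 6, 4, 3, 8, 1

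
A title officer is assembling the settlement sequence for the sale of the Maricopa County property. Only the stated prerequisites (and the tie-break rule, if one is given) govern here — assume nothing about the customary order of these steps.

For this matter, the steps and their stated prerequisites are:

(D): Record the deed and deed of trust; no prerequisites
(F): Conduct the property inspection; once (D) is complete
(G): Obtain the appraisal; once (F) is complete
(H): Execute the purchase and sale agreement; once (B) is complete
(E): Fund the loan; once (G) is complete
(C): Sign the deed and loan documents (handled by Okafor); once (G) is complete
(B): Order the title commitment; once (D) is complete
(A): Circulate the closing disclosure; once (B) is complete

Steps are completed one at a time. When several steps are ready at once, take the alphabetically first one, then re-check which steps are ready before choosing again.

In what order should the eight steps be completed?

(D) → (B) → (A) → (F) → (G) → (C) → (E) → (H)

Only (D) has no prerequisites, so it is first.
(B) and (F) are both available; (B) has the earlier label → (B).
(A), (F) and (H) are all available; (A) has the earlier label → (A).
Now (F) and (H) have their prerequisites met. (F) has the earlier label, so (F) next.
Ready: (G) and (H). (G) has the earlier label → (G).
(C), (E) and (H) are all available; (C) has the earlier label → (C).
(E) and (H) are both available; (E) has the earlier label → (E).
(H) needed (B), now all done → (H).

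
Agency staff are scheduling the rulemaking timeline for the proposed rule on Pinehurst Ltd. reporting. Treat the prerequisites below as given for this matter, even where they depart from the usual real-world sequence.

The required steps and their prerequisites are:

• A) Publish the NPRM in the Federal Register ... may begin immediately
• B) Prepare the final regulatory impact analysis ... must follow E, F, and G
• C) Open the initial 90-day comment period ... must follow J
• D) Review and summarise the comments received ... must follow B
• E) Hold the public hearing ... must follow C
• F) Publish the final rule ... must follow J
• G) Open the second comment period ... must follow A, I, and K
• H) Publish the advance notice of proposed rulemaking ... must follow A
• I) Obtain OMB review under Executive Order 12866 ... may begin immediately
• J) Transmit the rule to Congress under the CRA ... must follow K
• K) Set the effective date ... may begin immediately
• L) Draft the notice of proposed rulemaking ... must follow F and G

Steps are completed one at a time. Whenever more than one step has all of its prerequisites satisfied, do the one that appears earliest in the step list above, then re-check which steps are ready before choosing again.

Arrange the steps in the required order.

Nothing is required for A, I and K. A is listed earlier → A first.
Ready: H, I and K. H is listed earlier → H.
Now I and K have their prerequisites met. I is listed earlier, so I next.
K is the only step now ready → K.
Now G and J have their prerequisites met. G is listed earlier, so G next.
J needed K, now all done → J.
Ready: C and F. C is listed earlier → C.
E now also ready, so the ready set is {E, F}; E is listed earlier → E.
F needed J, now all done → F.
Now B and L have their prerequisites met. B is listed earlier, so B next.
D now also ready, so the ready set is {D, L}; D is listed earlier → D.
L is the only step now ready → L.

A, H, I, K, G, J, C, E, F, B, D, L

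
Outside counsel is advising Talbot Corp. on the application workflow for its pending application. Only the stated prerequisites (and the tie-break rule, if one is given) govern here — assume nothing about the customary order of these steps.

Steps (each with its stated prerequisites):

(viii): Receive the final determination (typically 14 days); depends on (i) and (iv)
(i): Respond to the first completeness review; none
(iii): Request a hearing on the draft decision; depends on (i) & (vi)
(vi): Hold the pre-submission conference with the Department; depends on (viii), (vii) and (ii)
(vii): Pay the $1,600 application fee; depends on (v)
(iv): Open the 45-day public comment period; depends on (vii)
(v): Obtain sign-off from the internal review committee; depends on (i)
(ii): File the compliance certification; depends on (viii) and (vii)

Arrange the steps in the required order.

Only (i) has no prerequisites, so it is first.
Next only (v) has its prerequisites met → (v).
(vii) is the only step now ready → (vii).
(iv) needed (vii), now all done → (iv).
That leaves (viii) as the only ready step → (viii).
(ii) needed (viii) and (vii), now all done → (ii).
(vi) needed (viii), (vii) and (ii), now all done → (vi).
That leaves (iii) as the only ready step → (iii).

(i), (v), (vii), (iv), (viii), (ii), (vi), (iii)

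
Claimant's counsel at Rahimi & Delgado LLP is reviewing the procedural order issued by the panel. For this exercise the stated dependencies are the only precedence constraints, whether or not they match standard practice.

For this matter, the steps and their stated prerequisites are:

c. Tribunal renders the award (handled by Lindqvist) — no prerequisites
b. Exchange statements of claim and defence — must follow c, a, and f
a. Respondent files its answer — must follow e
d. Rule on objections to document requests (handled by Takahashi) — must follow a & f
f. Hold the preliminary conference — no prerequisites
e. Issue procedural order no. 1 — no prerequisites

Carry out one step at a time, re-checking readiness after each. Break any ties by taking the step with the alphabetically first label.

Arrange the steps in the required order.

c → e → a → f → b → d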